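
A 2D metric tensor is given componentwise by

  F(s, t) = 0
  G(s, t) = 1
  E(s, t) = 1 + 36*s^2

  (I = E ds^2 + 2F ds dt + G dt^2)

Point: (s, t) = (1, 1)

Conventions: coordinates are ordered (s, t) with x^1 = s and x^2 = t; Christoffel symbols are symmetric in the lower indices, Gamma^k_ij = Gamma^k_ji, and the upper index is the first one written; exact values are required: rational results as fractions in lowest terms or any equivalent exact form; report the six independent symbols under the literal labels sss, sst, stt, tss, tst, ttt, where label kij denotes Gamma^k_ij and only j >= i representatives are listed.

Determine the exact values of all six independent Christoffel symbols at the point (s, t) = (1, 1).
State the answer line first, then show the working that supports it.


Answer: Gamma_sss = 36/37, Gamma_sst = 0, Gamma_stt = 0, Gamma_tss = 0, Gamma_tst = 0, Gamma_ttt = 0

E = 37, F = 0, G = 1 at the point
E_s = 72, E_t = 0, F_s = 0, F_t = 0, G_s = 0, G_t = 0
EG - F^2 = 37;  g^inv = (1/37) * [[1, 0], [0, 37]]
first-kind symbols [ij,l] = (1/2)(d_i g_jl + d_j g_il - d_l g_ij): [ss,s] = E_s/2 = 36, [ss,t] = F_s - E_t/2 = 0, [st,s] = E_t/2 = 0, [st,t] = G_s/2 = 0, [tt,s] = F_t - G_s/2 = 0, [tt,t] = G_t/2 = 0
Gamma^s_ij = (G*[ij,s] - F*[ij,t])/(EG - F^2), Gamma^t_ij = (E*[ij,t] - F*[ij,s])/(EG - F^2)


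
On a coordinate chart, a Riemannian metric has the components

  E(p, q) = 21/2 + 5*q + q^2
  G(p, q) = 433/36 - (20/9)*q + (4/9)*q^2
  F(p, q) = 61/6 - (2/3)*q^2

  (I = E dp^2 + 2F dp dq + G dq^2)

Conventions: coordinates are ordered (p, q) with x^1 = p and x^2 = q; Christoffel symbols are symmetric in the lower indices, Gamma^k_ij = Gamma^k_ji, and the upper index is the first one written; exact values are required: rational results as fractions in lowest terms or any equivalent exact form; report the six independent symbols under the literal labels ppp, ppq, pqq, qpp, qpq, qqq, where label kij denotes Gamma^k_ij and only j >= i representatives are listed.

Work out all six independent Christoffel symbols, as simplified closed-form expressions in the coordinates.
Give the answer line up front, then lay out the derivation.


Answer: Gamma_ppp = (-48*q^3 - 120*q^2 + 732*q + 1830)/(1378*q^2 + 2650*q + 1651), Gamma_ppq = (32*q^3 - 80*q^2 + 466*q + 2165)/(1378*q^2 + 2650*q + 1651), Gamma_pqq = (-64*q^3 + 480*q^2 - 4440*q + 2440)/(4134*q^2 + 7950*q + 4953), Gamma_qpp = (-72*q^3 - 540*q^2 - 1656*q - 1890)/(1378*q^2 + 2650*q + 1651), Gamma_qpq = (48*q^3 + 120*q^2 - 732*q - 1830)/(1378*q^2 + 2650*q + 1651), Gamma_qqq = (-32*q^3 + 80*q^2 + 912*q - 840)/(1378*q^2 + 2650*q + 1651)

E = 21/2 + 5*q + q^2; F = 61/6 - (2/3)*q^2; G = 433/36 - (20/9)*q + (4/9)*q^2
Gamma^k_ij = (1/2) g^{kl} (d_i g_jl + d_j g_il - d_l g_ij), with g^inv = (1/(EG-F^2)) [[G, -F], [-F, E]]
first partials: E_p = 0, E_q = 5 + 2*q, F_p = 0, F_q = -(4/3)*q, G_p = 0, G_q = -20/9 + (8/9)*q
D = EG - F^2 = 1651/72 + (1325/36)*q + (689/36)*q^2
expanded: Gamma^p_pp = (G E_p - 2F F_p + F E_q)/(2D), Gamma^p_pq = (G E_q - F G_p)/(2D), Gamma^p_qq = (2G F_q - G G_p - F G_q)/(2D), Gamma^q_pp = (2E F_p - E E_q - F E_p)/(2D), Gamma^q_pq = (E G_p - F E_q)/(2D), Gamma^q_qq = (E G_q - 2F F_q + F G_p)/(2D); substitute and cancel common factors


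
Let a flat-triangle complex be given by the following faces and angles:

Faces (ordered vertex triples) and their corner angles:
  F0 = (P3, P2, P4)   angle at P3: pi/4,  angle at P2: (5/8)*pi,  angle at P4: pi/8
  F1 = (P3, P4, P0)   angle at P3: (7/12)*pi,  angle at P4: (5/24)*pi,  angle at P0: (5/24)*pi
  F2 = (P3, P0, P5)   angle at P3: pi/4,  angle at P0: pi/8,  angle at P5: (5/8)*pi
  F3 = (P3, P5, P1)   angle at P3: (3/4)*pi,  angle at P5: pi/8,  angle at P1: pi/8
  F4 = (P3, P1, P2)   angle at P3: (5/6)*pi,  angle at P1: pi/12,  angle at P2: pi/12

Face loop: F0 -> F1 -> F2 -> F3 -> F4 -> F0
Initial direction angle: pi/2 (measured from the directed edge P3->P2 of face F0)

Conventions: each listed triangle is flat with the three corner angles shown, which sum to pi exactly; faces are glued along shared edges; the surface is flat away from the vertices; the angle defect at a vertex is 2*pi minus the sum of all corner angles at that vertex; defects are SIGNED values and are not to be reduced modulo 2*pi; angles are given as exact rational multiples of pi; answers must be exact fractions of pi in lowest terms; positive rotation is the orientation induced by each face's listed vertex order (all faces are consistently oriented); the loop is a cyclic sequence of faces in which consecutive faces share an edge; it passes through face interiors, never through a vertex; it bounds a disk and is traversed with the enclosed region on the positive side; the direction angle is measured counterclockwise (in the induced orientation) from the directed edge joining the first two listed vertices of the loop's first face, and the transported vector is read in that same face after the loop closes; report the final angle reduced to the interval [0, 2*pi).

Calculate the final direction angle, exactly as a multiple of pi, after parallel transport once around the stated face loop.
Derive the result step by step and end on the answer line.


enclosed vertex P3: corner angles sum to (8/3)*pi, defect = 2*pi - (8/3)*pi = (-2/3)*pi
summing the enclosed defects onto the initial angle, mod 2*pi in the induced orientation:
final angle = pi/2 - (2/3)*pi = (11/6)*pi (mod 2*pi)

Answer: final direction angle = (11/6)*pi


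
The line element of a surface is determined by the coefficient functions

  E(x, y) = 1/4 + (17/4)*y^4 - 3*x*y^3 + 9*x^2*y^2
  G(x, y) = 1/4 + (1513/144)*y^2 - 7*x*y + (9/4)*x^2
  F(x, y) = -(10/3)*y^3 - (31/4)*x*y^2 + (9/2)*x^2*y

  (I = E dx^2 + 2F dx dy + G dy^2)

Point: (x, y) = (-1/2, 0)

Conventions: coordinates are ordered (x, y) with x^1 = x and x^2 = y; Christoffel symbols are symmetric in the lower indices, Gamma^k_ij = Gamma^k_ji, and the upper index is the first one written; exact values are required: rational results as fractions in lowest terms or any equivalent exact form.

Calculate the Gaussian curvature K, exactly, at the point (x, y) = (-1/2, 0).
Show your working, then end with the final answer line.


E = 1/4, F = 0, G = 13/16, EG - F^2 = 13/64 at the point
E_x = 0, E_y = 0, F_x = 0, F_y = 9/8, G_x = -9/4, G_y = 7/2
E_yy = 9/2, F_xy = -9/2, G_xx = 9/2
Compute both Brioschi determinants and normalise by (EG - F^2)^2.
M1 = [[-E_yy/2 + F_xy - G_xx/2, E_x/2, F_x - E_y/2], [F_y - G_x/2, E, F], [G_y/2, F, G]] = [[-9, 0, 0], [9/4, 1/4, 0], [7/4, 0, 13/16]]; det M1 = -117/64
M2 = [[0, E_y/2, G_x/2], [E_y/2, E, F], [G_x/2, F, G]] = [[0, 0, -9/8], [0, 1/4, 0], [-9/8, 0, 13/16]]; det M2 = -81/256
det M1 - det M2 = -387/256; K = -387/256 / (13/64)^2 = -6192/169

Answer: K = -6192/169


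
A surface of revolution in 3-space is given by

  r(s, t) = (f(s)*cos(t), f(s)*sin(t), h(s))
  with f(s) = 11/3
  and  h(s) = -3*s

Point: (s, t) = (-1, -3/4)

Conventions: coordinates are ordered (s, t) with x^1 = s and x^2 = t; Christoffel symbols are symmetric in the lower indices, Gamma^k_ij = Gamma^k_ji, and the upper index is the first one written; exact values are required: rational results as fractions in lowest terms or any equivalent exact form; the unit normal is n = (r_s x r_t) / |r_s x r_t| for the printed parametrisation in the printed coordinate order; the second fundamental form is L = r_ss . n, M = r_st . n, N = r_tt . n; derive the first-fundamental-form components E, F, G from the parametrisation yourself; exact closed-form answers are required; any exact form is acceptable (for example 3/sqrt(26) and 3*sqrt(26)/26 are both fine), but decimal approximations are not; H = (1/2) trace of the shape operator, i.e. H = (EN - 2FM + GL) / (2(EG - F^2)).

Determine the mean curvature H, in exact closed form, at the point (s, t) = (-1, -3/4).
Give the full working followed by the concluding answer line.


f = 11/3, f' = 0, f'' = 0, h' = -3, h'' = 0
E = 9, F = 0, G = 121/9; answer radicand W^2 = 9
unnormalised second-form numerators: l = 0, m = 0, n = -11; L = l/sqrt(9), and similarly M = m/sqrt(W^2), N = n/sqrt(W^2)
H = (E*n - 2*F*m + G*l) / (2*(EG - F^2)*sqrt(W^2)); E*n - 2*F*m + G*l = -99, EG - F^2 = 121, so H = (-9/22)/sqrt(9)

Answer: H = -3/22


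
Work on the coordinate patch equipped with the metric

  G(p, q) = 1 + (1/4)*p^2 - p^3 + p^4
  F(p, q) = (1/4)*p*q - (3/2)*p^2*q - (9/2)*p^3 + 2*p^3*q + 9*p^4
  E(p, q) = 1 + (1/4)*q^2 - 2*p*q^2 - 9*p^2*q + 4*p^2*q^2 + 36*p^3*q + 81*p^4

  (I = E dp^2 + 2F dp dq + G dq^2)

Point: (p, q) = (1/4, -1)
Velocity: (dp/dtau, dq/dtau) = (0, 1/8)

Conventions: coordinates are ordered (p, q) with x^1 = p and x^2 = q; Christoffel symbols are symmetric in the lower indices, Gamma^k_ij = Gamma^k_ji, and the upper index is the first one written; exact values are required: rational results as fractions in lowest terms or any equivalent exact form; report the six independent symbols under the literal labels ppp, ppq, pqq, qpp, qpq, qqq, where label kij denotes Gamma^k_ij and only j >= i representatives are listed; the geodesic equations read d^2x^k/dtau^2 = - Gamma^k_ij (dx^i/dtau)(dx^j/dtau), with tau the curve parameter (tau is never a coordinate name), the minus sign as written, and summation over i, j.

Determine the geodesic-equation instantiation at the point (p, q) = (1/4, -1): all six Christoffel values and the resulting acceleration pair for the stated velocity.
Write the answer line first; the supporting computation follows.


Answer: Gamma_ppp = 180/169, Gamma_ppq = 0, Gamma_pqq = 0, Gamma_qpp = -20/169, Gamma_qpq = 0, Gamma_qqq = 0; accelerations (d^2p/dtau^2, d^2q/dtau^2) = (0, 0)

E = 337/256, F = -9/256, G = 257/256 at the point
E_p = 45/16, E_q = 0, F_p = -5/32, F_q = 0, G_p = 0, G_q = 0
EG - F^2 = 169/128;  g^inv = (128/169) * [[257/256, 9/256], [9/256, 337/256]]
first-kind symbols [ij,l] = (1/2)(d_i g_jl + d_j g_il - d_l g_ij): [pp,p] = E_p/2 = 45/32, [pp,q] = F_p - E_q/2 = -5/32, [pq,p] = E_q/2 = 0, [pq,q] = G_p/2 = 0, [qq,p] = F_q - G_p/2 = 0, [qq,q] = G_q/2 = 0
Gamma^p_ij = (G*[ij,p] - F*[ij,q])/(EG - F^2), Gamma^q_ij = (E*[ij,q] - F*[ij,p])/(EG - F^2)
Gamma_ppp = 180/169, Gamma_ppq = 0, Gamma_pqq = 0, Gamma_qpp = -20/169, Gamma_qpq = 0, Gamma_qqq = 0
d^2p/dtau^2 = -(Gamma_ppp*(0)^2 + 2*Gamma_ppq*(0)*(1/8) + Gamma_pqq*(1/8)^2) = 0
d^2q/dtau^2 = -(Gamma_qpp*(0)^2 + 2*Gamma_qpq*(0)*(1/8) + Gamma_qqq*(1/8)^2) = 0


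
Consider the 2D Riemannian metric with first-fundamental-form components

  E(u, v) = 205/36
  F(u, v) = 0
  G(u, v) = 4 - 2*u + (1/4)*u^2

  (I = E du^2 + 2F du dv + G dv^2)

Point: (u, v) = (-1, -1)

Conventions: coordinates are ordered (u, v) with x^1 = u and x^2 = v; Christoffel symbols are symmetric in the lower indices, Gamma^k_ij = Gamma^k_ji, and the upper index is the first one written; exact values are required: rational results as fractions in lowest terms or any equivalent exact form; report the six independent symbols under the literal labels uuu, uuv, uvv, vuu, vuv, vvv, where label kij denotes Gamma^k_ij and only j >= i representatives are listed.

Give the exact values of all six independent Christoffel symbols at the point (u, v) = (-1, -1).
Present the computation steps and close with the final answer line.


E = 205/36, F = 0, G = 25/4 at the point
E_u = 0, E_v = 0, F_u = 0, F_v = 0, G_u = -5/2, G_v = 0
EG - F^2 = 5125/144;  g^inv = (144/5125) * [[25/4, 0], [0, 205/36]]
first-kind symbols [ij,l] = (1/2)(d_i g_jl + d_j g_il - d_l g_ij): [uu,u] = E_u/2 = 0, [uu,v] = F_u - E_v/2 = 0, [uv,u] = E_v/2 = 0, [uv,v] = G_u/2 = -5/4, [vv,u] = F_v - G_u/2 = 5/4, [vv,v] = G_v/2 = 0
Gamma^u_ij = (G*[ij,u] - F*[ij,v])/(EG - F^2), Gamma^v_ij = (E*[ij,v] - F*[ij,u])/(EG - F^2)

Answer: Gamma_uuu = 0, Gamma_uuv = 0, Gamma_uvv = 9/41, Gamma_vuu = 0, Gamma_vuv = -1/5, Gamma_vvv = 0


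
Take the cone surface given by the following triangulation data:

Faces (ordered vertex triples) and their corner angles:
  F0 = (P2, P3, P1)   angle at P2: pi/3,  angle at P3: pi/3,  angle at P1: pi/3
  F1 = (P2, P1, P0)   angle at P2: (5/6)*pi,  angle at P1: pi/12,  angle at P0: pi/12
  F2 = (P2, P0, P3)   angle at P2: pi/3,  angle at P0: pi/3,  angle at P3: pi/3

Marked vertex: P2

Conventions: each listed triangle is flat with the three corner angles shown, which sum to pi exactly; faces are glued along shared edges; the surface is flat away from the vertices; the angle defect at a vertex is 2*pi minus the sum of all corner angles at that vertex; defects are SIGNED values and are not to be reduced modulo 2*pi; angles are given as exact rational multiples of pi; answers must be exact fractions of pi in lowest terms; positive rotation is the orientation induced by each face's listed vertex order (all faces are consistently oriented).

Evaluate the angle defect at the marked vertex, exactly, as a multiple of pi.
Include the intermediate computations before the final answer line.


Sum of corner angles at P2: (3/2)*pi
defect = 2*pi - (3/2)*pi

Answer: defect(P2) = pi/2


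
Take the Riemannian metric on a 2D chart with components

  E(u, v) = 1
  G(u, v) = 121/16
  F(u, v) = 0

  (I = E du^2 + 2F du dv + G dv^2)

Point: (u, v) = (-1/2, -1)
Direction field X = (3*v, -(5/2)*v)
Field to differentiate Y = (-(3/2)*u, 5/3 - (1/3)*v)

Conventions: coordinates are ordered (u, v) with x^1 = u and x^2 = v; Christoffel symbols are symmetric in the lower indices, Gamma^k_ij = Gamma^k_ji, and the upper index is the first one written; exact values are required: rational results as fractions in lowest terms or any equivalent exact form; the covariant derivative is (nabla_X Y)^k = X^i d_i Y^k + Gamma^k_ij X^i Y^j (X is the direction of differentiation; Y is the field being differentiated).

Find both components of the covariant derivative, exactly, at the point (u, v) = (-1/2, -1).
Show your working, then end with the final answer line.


E = 1, F = 0, G = 121/16 at the point
E_u = 0, E_v = 0, F_u = 0, F_v = 0, G_u = 0, G_v = 0
EG - F^2 = 121/16;  g^inv = (16/121) * [[121/16, 0], [0, 1]]
first-kind symbols [ij,l] = (1/2)(d_i g_jl + d_j g_il - d_l g_ij): [uu,u] = E_u/2 = 0, [uu,v] = F_u - E_v/2 = 0, [uv,u] = E_v/2 = 0, [uv,v] = G_u/2 = 0, [vv,u] = F_v - G_u/2 = 0, [vv,v] = G_v/2 = 0
Gamma^u_ij = (G*[ij,u] - F*[ij,v])/(EG - F^2), Gamma^v_ij = (E*[ij,v] - F*[ij,u])/(EG - F^2)
Gamma_uuu = 0, Gamma_uuv = 0, Gamma_uvv = 0, Gamma_vuu = 0, Gamma_vuv = 0, Gamma_vvv = 0
X = (-3, 5/2), Y = (3/4, 2) at the point

Answer: (nabla_X Y)^u = 9/2, (nabla_X Y)^v = -5/6


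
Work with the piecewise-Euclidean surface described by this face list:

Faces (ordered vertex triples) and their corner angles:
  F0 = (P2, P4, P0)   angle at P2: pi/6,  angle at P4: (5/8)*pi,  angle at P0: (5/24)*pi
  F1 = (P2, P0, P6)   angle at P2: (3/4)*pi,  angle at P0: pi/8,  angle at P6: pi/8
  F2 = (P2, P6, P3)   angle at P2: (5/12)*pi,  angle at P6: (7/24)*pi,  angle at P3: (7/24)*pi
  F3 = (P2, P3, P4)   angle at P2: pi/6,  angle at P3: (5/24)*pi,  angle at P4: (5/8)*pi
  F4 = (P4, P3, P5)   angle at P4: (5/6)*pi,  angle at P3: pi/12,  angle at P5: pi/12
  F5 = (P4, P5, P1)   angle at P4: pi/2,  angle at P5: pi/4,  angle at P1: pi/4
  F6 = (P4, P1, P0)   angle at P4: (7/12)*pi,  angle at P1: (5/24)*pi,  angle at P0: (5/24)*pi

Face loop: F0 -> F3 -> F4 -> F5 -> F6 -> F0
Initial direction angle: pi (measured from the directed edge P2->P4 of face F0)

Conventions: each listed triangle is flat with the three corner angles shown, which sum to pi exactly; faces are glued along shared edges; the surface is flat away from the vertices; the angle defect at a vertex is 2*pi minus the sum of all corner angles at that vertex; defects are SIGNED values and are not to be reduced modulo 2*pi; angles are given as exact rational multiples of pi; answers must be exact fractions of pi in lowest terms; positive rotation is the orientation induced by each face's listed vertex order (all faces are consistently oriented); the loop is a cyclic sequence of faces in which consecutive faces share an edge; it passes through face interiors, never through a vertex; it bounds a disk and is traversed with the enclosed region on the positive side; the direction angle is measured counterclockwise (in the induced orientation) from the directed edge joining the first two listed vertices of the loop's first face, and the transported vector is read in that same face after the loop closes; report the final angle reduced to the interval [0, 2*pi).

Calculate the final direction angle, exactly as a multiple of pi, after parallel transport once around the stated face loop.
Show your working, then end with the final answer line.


enclosed vertex P4: corner angles sum to (19/6)*pi, defect = 2*pi - (19/6)*pi = (-7/6)*pi
summing the enclosed defects onto the initial angle, mod 2*pi in the induced orientation:
final angle = pi - (7/6)*pi = (11/6)*pi (mod 2*pi)

Answer: final direction angle = (11/6)*pi


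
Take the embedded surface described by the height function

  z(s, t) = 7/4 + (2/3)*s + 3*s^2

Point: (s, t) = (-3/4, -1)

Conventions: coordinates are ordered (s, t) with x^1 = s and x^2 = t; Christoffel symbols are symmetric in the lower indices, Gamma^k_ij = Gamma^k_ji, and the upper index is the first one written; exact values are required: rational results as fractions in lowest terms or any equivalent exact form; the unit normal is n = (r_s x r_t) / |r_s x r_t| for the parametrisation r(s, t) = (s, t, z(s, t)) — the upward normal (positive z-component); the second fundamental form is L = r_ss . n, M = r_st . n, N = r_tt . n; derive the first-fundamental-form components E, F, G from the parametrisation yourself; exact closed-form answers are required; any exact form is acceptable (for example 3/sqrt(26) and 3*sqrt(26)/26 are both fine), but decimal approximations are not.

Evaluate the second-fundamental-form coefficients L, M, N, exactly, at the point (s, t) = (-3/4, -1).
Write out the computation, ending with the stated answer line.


z_s = -23/6, z_t = 0, z_ss = 6, z_st = 0, z_tt = 0
E = 565/36, F = 0, G = 1; answer radicand W^2 = 565/36
unnormalised second-form numerators: l = 6, m = 0, n = 0; L = l/sqrt(565/36), and similarly M = m/sqrt(W^2), N = n/sqrt(W^2)

Answer: L = 36*sqrt(565)/565, M = 0, N = 0


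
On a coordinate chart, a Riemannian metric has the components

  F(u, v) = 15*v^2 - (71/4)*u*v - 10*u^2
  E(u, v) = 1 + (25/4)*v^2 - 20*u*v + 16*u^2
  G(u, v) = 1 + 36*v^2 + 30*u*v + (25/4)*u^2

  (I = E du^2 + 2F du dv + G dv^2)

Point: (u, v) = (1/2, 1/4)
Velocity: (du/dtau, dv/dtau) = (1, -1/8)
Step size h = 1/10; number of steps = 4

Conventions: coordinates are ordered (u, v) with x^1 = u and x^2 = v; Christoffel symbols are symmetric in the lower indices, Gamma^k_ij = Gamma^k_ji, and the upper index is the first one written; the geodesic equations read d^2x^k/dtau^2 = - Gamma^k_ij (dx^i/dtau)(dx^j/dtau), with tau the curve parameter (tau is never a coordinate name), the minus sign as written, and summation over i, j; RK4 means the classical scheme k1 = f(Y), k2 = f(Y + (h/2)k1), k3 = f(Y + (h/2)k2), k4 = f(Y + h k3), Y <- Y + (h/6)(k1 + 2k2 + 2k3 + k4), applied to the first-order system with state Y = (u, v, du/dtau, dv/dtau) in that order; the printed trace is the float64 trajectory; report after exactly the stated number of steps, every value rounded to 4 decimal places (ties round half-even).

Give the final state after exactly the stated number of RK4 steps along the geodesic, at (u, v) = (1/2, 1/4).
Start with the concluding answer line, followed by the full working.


Answer: u = 0.8619, v = 0.2637, du/dtau = 0.8334, dv/dtau = 0.1390

f(Y) = (du/dtau, dv/dtau, -Gamma^u_ij Y'^i Y'^j, -Gamma^v_ij Y'^i Y'^j) with the Gammas evaluated at the stage position; h = 0.100000; intermediate values shown to 6 dp
step 0: u = 0.5000, v = 0.2500, du/dtau = 1.0000, dv/dtau = -0.1250
step 1:
  k1: at (u, v) = (0.500000, 0.250000), (du/dtau, dv/dtau) = (1.000000, -0.125000); Gamma_uuu = 0.526158, Gamma_uuv = -0.328849, Gamma_uvv = -0.789238, Gamma_vuu = -1.052317, Gamma_vuv = 0.657698, Gamma_vvv = 1.578475; k1 = (1.000000, -0.125000, -0.596039, 1.192078)
  k2: at (u, v) = (0.550000, 0.243750), (du/dtau, dv/dtau) = (0.970198, -0.065396); Gamma_uuu = 0.549368, Gamma_uuv = -0.343355, Gamma_uvv = -0.824052, Gamma_vuu = -0.980012, Gamma_vuv = 0.612507, Gamma_vvv = 1.470018; k2 = (0.970198, -0.065396, -0.557157, 0.993907)
  k3: at (u, v) = (0.548510, 0.246730), (du/dtau, dv/dtau) = (0.972142, -0.075305); Gamma_uuu = 0.542952, Gamma_uuv = -0.339345, Gamma_uvv = -0.814428, Gamma_vuu = -0.981676, Gamma_vuv = 0.613547, Gamma_vvv = 1.472513; k3 = (0.972142, -0.075305, -0.558189, 1.009224)
  k4: at (u, v) = (0.597214, 0.242470), (du/dtau, dv/dtau) = (0.944181, -0.024078); Gamma_uuu = 0.554153, Gamma_uuv = -0.346346, Gamma_uvv = -0.831230, Gamma_vuu = -0.916351, Gamma_vuv = 0.572719, Gamma_vvv = 1.374526; k4 = (0.944181, -0.024078, -0.509281, 0.842149)
  Y <- Y + (h/6)(k1 + 2k2 + 2k3 + k4): u = 0.5971, v = 0.2428, du/dtau = 0.9444, dv/dtau = -0.0243
step 2:
  k1: at (u, v) = (0.597148, 0.242825), (du/dtau, dv/dtau) = (0.944400, -0.024325); Gamma_uuu = 0.553472, Gamma_uuv = -0.345920, Gamma_uvv = -0.830208, Gamma_vuu = -0.916429, Gamma_vuv = 0.572768, Gamma_vvv = 1.374644; k1 = (0.944400, -0.024325, -0.509039, 0.842857)
  k2: at (u, v) = (0.644368, 0.241609), (du/dtau, dv/dtau) = (0.918948, 0.017818); Gamma_uuu = 0.553499, Gamma_uuv = -0.345937, Gamma_uvv = -0.830249, Gamma_vuu = -0.858409, Gamma_vuv = 0.536506, Gamma_vvv = 1.287614; k2 = (0.918948, 0.017818, -0.455819, 0.706919)
  k3: at (u, v) = (0.643095, 0.243716), (du/dtau, dv/dtau) = (0.921609, 0.011021); Gamma_uuu = 0.549930, Gamma_uuv = -0.343706, Gamma_uvv = -0.824895, Gamma_vuu = -0.860024, Gamma_vuv = 0.537515, Gamma_vvv = 1.290036; k3 = (0.921609, 0.011021, -0.460008, 0.719397)
  k4: at (u, v) = (0.689309, 0.243927), (du/dtau, dv/dtau) = (0.898399, 0.047614); Gamma_uuu = 0.544776, Gamma_uuv = -0.340485, Gamma_uvv = -0.817165, Gamma_vuu = -0.808466, Gamma_vuv = 0.505291, Gamma_vvv = 1.212699; k4 = (0.898399, 0.047614, -0.408718, 0.606551)
  Y <- Y + (h/6)(k1 + 2k2 + 2k3 + k4): u = 0.6892, v = 0.2442, du/dtau = 0.8986, dv/dtau = 0.0474
step 3:
  k1: at (u, v) = (0.689213, 0.244175), (du/dtau, dv/dtau) = (0.898576, 0.047375); Gamma_uuu = 0.544397, Gamma_uuv = -0.340248, Gamma_uvv = -0.816595, Gamma_vuu = -0.808595, Gamma_vuv = 0.505372, Gamma_vvv = 1.212893; k1 = (0.898576, 0.047375, -0.408766, 0.607142)
  k2: at (u, v) = (0.734142, 0.246544), (du/dtau, dv/dtau) = (0.878138, 0.077733); Gamma_uuu = 0.534301, Gamma_uuv = -0.333938, Gamma_uvv = -0.801452, Gamma_vuu = -0.763295, Gamma_vuv = 0.477059, Gamma_vvv = 1.144942; k2 = (0.878138, 0.077733, -0.361582, 0.516551)
  k3: at (u, v) = (0.733120, 0.248061), (du/dtau, dv/dtau) = (0.880497, 0.073203); Gamma_uuu = 0.532272, Gamma_uuv = -0.332670, Gamma_uvv = -0.798409, Gamma_vuu = -0.764497, Gamma_vuv = 0.477811, Gamma_vvv = 1.146746; k3 = (0.880497, 0.073203, -0.365495, 0.524956)
  k4: at (u, v) = (0.777263, 0.251495), (du/dtau, dv/dtau) = (0.862027, 0.099871); Gamma_uuu = 0.520278, Gamma_uuv = -0.325174, Gamma_uvv = -0.780417, Gamma_vuu = -0.724129, Gamma_vuv = 0.452581, Gamma_vvv = 1.086193; k4 = (0.862027, 0.099871, -0.322840, 0.449332)
  Y <- Y + (h/6)(k1 + 2k2 + 2k3 + k4): u = 0.7772, v = 0.2517, du/dtau = 0.8621, dv/dtau = 0.0997
step 4:
  k1: at (u, v) = (0.777177, 0.251660), (du/dtau, dv/dtau) = (0.862147, 0.099700); Gamma_uuu = 0.520076, Gamma_uuv = -0.325047, Gamma_uvv = -0.780113, Gamma_vuu = -0.724230, Gamma_vuv = 0.452644, Gamma_vvv = 1.086345; k1 = (0.862147, 0.099700, -0.322937, 0.449705)
  k2: at (u, v) = (0.820285, 0.256645), (du/dtau, dv/dtau) = (0.846000, 0.122185); Gamma_uuu = 0.506156, Gamma_uuv = -0.316348, Gamma_uvv = -0.759234, Gamma_vuu = -0.688531, Gamma_vuv = 0.430332, Gamma_vvv = 1.032796; k2 = (0.846000, 0.122185, -0.285528, 0.388408)
  k3: at (u, v) = (0.819477, 0.257769), (du/dtau, dv/dtau) = (0.847871, 0.119121); Gamma_uuu = 0.504947, Gamma_uuv = -0.315592, Gamma_uvv = -0.757420, Gamma_vuu = -0.689367, Gamma_vuv = 0.430855, Gamma_vvv = 1.034051; k3 = (0.847871, 0.119121, -0.288502, 0.393871)
  k4: at (u, v) = (0.861965, 0.263572), (du/dtau, dv/dtau) = (0.833297, 0.139087); Gamma_uuu = 0.490611, Gamma_uuv = -0.306632, Gamma_uvv = -0.735917, Gamma_vuu = -0.657275, Gamma_vuv = 0.410797, Gamma_vvv = 0.985913; k4 = (0.833297, 0.139087, -0.255358, 0.342105)
  Y <- Y + (h/6)(k1 + 2k2 + 2k3 + k4): u = 0.8619, v = 0.2637, du/dtau = 0.8334, dv/dtau = 0.1390


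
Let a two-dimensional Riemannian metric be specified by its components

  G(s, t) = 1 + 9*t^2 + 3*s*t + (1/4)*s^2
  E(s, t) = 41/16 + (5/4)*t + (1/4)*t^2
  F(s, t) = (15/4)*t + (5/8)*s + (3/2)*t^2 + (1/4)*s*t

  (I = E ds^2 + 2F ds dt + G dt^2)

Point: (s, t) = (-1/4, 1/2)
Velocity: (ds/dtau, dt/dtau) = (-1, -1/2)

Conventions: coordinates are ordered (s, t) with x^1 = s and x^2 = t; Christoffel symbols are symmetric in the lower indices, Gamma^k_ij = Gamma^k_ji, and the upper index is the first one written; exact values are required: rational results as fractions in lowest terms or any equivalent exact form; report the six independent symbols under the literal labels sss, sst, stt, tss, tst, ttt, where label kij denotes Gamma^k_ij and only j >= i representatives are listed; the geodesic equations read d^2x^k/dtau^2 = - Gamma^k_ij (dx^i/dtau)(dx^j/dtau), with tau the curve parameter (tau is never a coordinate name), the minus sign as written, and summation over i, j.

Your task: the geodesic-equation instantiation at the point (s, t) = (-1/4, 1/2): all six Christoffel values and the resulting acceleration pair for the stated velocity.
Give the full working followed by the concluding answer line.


E = 13/4, F = 33/16, G = 185/64 at the point
E_s = 0, E_t = 3/2, F_s = 3/4, F_t = 83/16, G_s = 11/8, G_t = 33/4
EG - F^2 = 329/64;  g^inv = (64/329) * [[185/64, -33/16], [-33/16, 13/4]]
first-kind symbols [ij,l] = (1/2)(d_i g_jl + d_j g_il - d_l g_ij): [ss,s] = E_s/2 = 0, [ss,t] = F_s - E_t/2 = 0, [st,s] = E_t/2 = 3/4, [st,t] = G_s/2 = 11/16, [tt,s] = F_t - G_s/2 = 9/2, [tt,t] = G_t/2 = 33/8
Gamma^s_ij = (G*[ij,s] - F*[ij,t])/(EG - F^2), Gamma^t_ij = (E*[ij,t] - F*[ij,s])/(EG - F^2)
Gamma_sss = 0, Gamma_sst = 48/329, Gamma_stt = 288/329, Gamma_tss = 0, Gamma_tst = 44/329, Gamma_ttt = 264/329
d^2s/dtau^2 = -(Gamma_sss*(-1)^2 + 2*Gamma_sst*(-1)*(-1/2) + Gamma_stt*(-1/2)^2) = -120/329
d^2t/dtau^2 = -(Gamma_tss*(-1)^2 + 2*Gamma_tst*(-1)*(-1/2) + Gamma_ttt*(-1/2)^2) = -110/329

Answer: Gamma_sss = 0, Gamma_sst = 48/329, Gamma_stt = 288/329, Gamma_tss = 0, Gamma_tst = 44/329, Gamma_ttt = 264/329; accelerations (d^2s/dtau^2, d^2t/dtau^2) = (-120/329, -110/329)


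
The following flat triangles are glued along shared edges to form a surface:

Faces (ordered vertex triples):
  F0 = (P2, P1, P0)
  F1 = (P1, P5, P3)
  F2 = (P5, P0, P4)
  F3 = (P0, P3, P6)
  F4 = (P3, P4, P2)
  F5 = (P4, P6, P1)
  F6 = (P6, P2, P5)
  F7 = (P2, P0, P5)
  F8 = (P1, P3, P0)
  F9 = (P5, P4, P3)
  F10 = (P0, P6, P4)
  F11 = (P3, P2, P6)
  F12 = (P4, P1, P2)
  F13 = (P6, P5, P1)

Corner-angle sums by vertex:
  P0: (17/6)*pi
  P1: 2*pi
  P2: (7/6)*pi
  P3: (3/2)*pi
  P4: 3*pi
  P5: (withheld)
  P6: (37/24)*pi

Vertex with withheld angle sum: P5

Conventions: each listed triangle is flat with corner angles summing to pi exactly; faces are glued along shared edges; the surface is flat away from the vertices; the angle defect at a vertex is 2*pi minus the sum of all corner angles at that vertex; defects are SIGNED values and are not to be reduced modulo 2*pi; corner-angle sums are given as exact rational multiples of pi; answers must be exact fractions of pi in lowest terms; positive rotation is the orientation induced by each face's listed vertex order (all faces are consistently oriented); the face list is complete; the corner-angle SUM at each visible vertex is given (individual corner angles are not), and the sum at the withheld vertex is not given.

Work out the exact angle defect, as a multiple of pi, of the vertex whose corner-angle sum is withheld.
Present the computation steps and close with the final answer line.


V = 7, E = 21, F = 14; chi = V - E + F = 0
Gauss-Bonnet: total defect = 2*pi*chi = 0; visible defects sum to -pi/24

Answer: defect(P5) = pi/24


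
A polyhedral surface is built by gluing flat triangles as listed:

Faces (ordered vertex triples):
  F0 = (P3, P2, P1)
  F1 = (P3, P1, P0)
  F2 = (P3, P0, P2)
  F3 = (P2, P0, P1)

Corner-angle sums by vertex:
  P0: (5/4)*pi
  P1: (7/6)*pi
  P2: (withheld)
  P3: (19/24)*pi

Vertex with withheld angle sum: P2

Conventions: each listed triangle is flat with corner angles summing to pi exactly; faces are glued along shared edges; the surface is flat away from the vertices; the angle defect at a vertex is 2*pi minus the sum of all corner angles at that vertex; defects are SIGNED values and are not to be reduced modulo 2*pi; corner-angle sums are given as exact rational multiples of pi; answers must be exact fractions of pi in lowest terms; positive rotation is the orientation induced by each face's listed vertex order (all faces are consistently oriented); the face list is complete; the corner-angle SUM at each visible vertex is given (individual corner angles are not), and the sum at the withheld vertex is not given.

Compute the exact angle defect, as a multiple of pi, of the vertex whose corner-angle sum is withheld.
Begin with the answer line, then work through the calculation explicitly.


Answer: defect(P2) = (29/24)*pi

V = 4, E = 6, F = 4; chi = V - E + F = 2
Gauss-Bonnet: total defect = 2*pi*chi = 4*pi; visible defects sum to (67/24)*pi


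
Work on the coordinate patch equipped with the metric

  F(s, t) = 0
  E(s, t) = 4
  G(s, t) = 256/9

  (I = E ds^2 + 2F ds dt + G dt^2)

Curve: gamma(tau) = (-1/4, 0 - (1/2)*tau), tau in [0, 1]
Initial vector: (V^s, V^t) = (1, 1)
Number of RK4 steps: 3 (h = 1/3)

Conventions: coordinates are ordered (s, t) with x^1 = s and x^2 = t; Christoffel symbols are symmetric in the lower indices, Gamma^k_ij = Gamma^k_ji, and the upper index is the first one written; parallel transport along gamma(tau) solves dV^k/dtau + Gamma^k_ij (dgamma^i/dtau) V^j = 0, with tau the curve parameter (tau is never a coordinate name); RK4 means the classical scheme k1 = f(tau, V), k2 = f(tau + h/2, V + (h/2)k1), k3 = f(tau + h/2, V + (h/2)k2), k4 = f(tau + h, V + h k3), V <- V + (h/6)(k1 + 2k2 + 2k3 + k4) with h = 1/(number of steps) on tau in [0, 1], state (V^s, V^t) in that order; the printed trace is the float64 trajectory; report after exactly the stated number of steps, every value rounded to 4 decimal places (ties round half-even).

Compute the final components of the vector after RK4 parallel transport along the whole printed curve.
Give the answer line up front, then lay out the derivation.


Answer: V^s = 1.0000, V^t = 1.0000

gamma'(tau) = (0, -1/2); f(tau, V)^k = -Gamma^k_ij(gamma(tau)) gamma'^i(tau) V^j; h = 1/3; intermediate values shown to 6 dp
curve data and Christoffel symbols at the stage parameters:
  tau = 0.000000: gamma = (-0.250000, 0.000000), gamma' = (0.000000, -0.500000); Gamma_sss = 0.000000, Gamma_sst = 0.000000, Gamma_stt = 0.000000, Gamma_tss = 0.000000, Gamma_tst = 0.000000, Gamma_ttt = 0.000000
  tau = 0.166667: gamma = (-0.250000, -0.083333), gamma' = (0.000000, -0.500000); Gamma_sss = 0.000000, Gamma_sst = 0.000000, Gamma_stt = 0.000000, Gamma_tss = 0.000000, Gamma_tst = 0.000000, Gamma_ttt = 0.000000
  tau = 0.333333: gamma = (-0.250000, -0.166667), gamma' = (0.000000, -0.500000); Gamma_sss = 0.000000, Gamma_sst = 0.000000, Gamma_stt = 0.000000, Gamma_tss = 0.000000, Gamma_tst = 0.000000, Gamma_ttt = 0.000000
  tau = 0.500000: gamma = (-0.250000, -0.250000), gamma' = (0.000000, -0.500000); Gamma_sss = 0.000000, Gamma_sst = 0.000000, Gamma_stt = 0.000000, Gamma_tss = 0.000000, Gamma_tst = 0.000000, Gamma_ttt = 0.000000
  tau = 0.666667: gamma = (-0.250000, -0.333333), gamma' = (0.000000, -0.500000); Gamma_sss = 0.000000, Gamma_sst = 0.000000, Gamma_stt = 0.000000, Gamma_tss = 0.000000, Gamma_tst = 0.000000, Gamma_ttt = 0.000000
  tau = 0.833333: gamma = (-0.250000, -0.416667), gamma' = (0.000000, -0.500000); Gamma_sss = 0.000000, Gamma_sst = 0.000000, Gamma_stt = 0.000000, Gamma_tss = 0.000000, Gamma_tst = 0.000000, Gamma_ttt = 0.000000
  tau = 1.000000: gamma = (-0.250000, -0.500000), gamma' = (0.000000, -0.500000); Gamma_sss = 0.000000, Gamma_sst = 0.000000, Gamma_stt = 0.000000, Gamma_tss = 0.000000, Gamma_tst = 0.000000, Gamma_ttt = 0.000000
step 0: V^s = 1.0000, V^t = 1.0000
step 1: k1 = (0.000000, 0.000000), k2 = (0.000000, 0.000000), k3 = (0.000000, 0.000000), k4 = (0.000000, 0.000000); V <- V + (h/6)(k1 + 2k2 + 2k3 + k4): V^s = 1.0000, V^t = 1.0000
step 2: k1 = (0.000000, 0.000000), k2 = (0.000000, 0.000000), k3 = (0.000000, 0.000000), k4 = (0.000000, 0.000000); V <- V + (h/6)(k1 + 2k2 + 2k3 + k4): V^s = 1.0000, V^t = 1.0000
step 3: k1 = (0.000000, 0.000000), k2 = (0.000000, 0.000000), k3 = (0.000000, 0.000000), k4 = (0.000000, 0.000000); V <- V + (h/6)(k1 + 2k2 + 2k3 + k4): V^s = 1.0000, V^t = 1.0000


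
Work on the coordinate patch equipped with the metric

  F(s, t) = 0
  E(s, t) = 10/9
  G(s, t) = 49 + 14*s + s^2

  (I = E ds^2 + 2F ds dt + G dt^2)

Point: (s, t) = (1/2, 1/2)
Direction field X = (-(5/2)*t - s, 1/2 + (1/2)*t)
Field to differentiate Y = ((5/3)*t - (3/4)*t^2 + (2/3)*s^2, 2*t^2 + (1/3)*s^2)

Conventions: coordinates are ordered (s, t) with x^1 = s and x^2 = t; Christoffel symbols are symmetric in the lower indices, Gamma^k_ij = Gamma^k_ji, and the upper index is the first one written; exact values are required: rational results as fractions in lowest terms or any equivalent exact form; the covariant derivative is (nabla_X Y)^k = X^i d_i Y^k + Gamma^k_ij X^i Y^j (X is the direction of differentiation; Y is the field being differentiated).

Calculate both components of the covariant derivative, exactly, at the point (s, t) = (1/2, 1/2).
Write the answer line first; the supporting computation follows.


Answer: (nabla_X Y)^s = -659/192, (nabla_X Y)^t = 1241/1440

E = 10/9, F = 0, G = 225/4 at the point
E_s = 0, E_t = 0, F_s = 0, F_t = 0, G_s = 15, G_t = 0
EG - F^2 = 125/2;  g^inv = (2/125) * [[225/4, 0], [0, 10/9]]
first-kind symbols [ij,l] = (1/2)(d_i g_jl + d_j g_il - d_l g_ij): [ss,s] = E_s/2 = 0, [ss,t] = F_s - E_t/2 = 0, [st,s] = E_t/2 = 0, [st,t] = G_s/2 = 15/2, [tt,s] = F_t - G_s/2 = -15/2, [tt,t] = G_t/2 = 0
Gamma^s_ij = (G*[ij,s] - F*[ij,t])/(EG - F^2), Gamma^t_ij = (E*[ij,t] - F*[ij,s])/(EG - F^2)
Gamma_sss = 0, Gamma_sst = 0, Gamma_stt = -27/4, Gamma_tss = 0, Gamma_tst = 2/15, Gamma_ttt = 0
X = (-7/4, 3/4), Y = (13/16, 7/12) at the point


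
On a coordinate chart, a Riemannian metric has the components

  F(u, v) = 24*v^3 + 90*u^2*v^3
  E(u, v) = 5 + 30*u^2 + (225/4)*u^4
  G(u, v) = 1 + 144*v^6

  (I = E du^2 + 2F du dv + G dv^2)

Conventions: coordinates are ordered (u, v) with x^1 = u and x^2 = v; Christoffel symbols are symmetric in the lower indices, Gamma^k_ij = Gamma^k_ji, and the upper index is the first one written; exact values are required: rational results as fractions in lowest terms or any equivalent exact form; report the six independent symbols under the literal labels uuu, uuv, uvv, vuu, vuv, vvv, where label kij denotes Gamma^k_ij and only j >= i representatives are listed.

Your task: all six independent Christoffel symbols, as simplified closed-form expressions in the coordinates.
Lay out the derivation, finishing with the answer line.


E = 5 + 30*u^2 + (225/4)*u^4; F = 24*v^3 + 90*u^2*v^3; G = 1 + 144*v^6
Gamma^k_ij = (1/2) g^{kl} (d_i g_jl + d_j g_il - d_l g_ij), with g^inv = (1/(EG-F^2)) [[G, -F], [-F, E]]
first partials: E_u = 60*u + 225*u^3, E_v = 0, F_u = 180*u*v^3, F_v = 72*v^2 + 270*u^2*v^2, G_u = 0, G_v = 864*v^5
D = EG - F^2 = 5 + 30*u^2 + (225/4)*u^4 + 144*v^6
expanded: Gamma^u_uu = (G E_u - 2F F_u + F E_v)/(2D), Gamma^u_uv = (G E_v - F G_u)/(2D), Gamma^u_vv = (2G F_v - G G_u - F G_v)/(2D), Gamma^v_uu = (2E F_u - E E_v - F E_u)/(2D), Gamma^v_uv = (E G_u - F E_v)/(2D), Gamma^v_vv = (E G_v - 2F F_v + F G_u)/(2D); substitute and cancel common factors

Answer: Gamma_uuu = (450*u^3 + 120*u)/(225*u^4 + 120*u^2 + 576*v^6 + 20), Gamma_uuv = 0, Gamma_uvv = (1080*u^2*v^2 + 288*v^2)/(225*u^4 + 120*u^2 + 576*v^6 + 20), Gamma_vuu = 720*u*v^3/(225*u^4 + 120*u^2 + 576*v^6 + 20), Gamma_vuv = 0, Gamma_vvv = 1728*v^5/(225*u^4 + 120*u^2 + 576*v^6 + 20)


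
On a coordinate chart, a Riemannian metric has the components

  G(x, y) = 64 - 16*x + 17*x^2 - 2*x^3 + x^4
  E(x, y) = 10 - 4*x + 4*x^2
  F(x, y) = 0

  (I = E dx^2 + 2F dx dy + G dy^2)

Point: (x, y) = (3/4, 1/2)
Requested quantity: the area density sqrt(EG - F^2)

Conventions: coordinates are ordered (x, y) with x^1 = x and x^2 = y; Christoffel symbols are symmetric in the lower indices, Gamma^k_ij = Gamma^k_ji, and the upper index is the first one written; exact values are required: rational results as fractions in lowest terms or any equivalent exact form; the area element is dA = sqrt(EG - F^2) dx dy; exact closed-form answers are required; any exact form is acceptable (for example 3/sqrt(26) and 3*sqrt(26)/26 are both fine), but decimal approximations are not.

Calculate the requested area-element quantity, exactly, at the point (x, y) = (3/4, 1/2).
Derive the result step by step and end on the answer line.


E = 37/4, F = 0, G = 15625/256; EG - F^2 = 578125/1024

Answer: sqrt(EG - F^2) = 125*sqrt(37)/32


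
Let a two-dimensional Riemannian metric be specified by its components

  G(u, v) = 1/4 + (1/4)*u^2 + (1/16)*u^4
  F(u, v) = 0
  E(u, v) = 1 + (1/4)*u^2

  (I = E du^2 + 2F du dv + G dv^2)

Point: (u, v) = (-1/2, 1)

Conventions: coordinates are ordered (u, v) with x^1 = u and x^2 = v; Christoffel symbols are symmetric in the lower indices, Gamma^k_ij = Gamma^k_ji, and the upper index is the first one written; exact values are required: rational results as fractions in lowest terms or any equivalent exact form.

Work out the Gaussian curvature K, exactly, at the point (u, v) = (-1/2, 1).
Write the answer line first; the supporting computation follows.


Answer: K = -2048/2601

E = 17/16, F = 0, G = 81/256, EG - F^2 = 1377/4096 at the point
E_u = -1/4, E_v = 0, F_u = 0, F_v = 0, G_u = -9/32, G_v = 0
E_vv = 0, F_uv = 0, G_uu = 11/16
Evaluate Brioschi's two determinant matrices M1, M2 and divide by (EG - F^2)^2.
M1 = [[-E_vv/2 + F_uv - G_uu/2, E_u/2, F_u - E_v/2], [F_v - G_u/2, E, F], [G_v/2, F, G]] = [[-11/32, -1/8, 0], [9/64, 17/16, 0], [0, 0, 81/256]]; det M1 = -7209/65536
M2 = [[0, E_v/2, G_u/2], [E_v/2, E, F], [G_u/2, F, G]] = [[0, 0, -9/64], [0, 17/16, 0], [-9/64, 0, 81/256]]; det M2 = -1377/65536
det M1 - det M2 = -729/8192; K = -729/8192 / (1377/4096)^2 = -2048/2601


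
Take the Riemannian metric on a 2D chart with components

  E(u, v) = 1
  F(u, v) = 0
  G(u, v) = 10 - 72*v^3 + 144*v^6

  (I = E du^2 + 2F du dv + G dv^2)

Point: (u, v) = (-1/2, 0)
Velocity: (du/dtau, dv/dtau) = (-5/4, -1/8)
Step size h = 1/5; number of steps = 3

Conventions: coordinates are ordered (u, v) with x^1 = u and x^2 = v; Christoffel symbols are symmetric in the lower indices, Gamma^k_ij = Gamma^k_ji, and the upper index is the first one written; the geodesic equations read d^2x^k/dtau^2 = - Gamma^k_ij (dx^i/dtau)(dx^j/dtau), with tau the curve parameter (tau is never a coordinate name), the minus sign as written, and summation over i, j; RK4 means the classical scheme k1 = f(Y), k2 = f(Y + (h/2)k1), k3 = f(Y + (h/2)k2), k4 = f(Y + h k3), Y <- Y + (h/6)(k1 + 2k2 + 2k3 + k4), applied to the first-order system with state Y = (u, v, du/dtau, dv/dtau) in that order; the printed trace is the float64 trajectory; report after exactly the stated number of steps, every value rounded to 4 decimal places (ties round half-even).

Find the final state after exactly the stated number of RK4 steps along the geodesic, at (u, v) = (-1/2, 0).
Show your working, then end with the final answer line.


f(Y) = (du/dtau, dv/dtau, -Gamma^u_ij Y'^i Y'^j, -Gamma^v_ij Y'^i Y'^j) with the Gammas evaluated at the stage position; h = 0.200000; intermediate values shown to 6 dp
step 0: u = -0.5000, v = 0.0000, du/dtau = -1.2500, dv/dtau = -0.1250
step 1:
  k1: at (u, v) = (-0.500000, 0.000000), (du/dtau, dv/dtau) = (-1.250000, -0.125000); Gamma_uuu = 0.000000, Gamma_uuv = 0.000000, Gamma_uvv = 0.000000, Gamma_vuu = 0.000000, Gamma_vuv = 0.000000, Gamma_vvv = 0.000000; k1 = (-1.250000, -0.125000, 0.000000, 0.000000)
  k2: at (u, v) = (-0.625000, -0.012500), (du/dtau, dv/dtau) = (-1.250000, -0.125000); Gamma_uuu = 0.000000, Gamma_uuv = 0.000000, Gamma_uvv = 0.000000, Gamma_vuu = 0.000000, Gamma_vuv = 0.000000, Gamma_vvv = -0.001687; k2 = (-1.250000, -0.125000, 0.000000, 0.000026)
  k3: at (u, v) = (-0.625000, -0.012500), (du/dtau, dv/dtau) = (-1.250000, -0.124997); Gamma_uuu = 0.000000, Gamma_uuv = 0.000000, Gamma_uvv = 0.000000, Gamma_vuu = 0.000000, Gamma_vuv = 0.000000, Gamma_vvv = -0.001687; k3 = (-1.250000, -0.124997, 0.000000, 0.000026)
  k4: at (u, v) = (-0.750000, -0.024999), (du/dtau, dv/dtau) = (-1.250000, -0.124995); Gamma_uuu = 0.000000, Gamma_uuv = 0.000000, Gamma_uvv = 0.000000, Gamma_vuu = 0.000000, Gamma_vuv = 0.000000, Gamma_vvv = -0.006749; k4 = (-1.250000, -0.124995, 0.000000, 0.000105)
  Y <- Y + (h/6)(k1 + 2k2 + 2k3 + k4): u = -0.7500, v = -0.0250, du/dtau = -1.2500, dv/dtau = -0.1250
step 2:
  k1: at (u, v) = (-0.750000, -0.025000), (du/dtau, dv/dtau) = (-1.250000, -0.124993); Gamma_uuu = 0.000000, Gamma_uuv = 0.000000, Gamma_uvv = 0.000000, Gamma_vuu = 0.000000, Gamma_vuv = 0.000000, Gamma_vvv = -0.006749; k1 = (-1.250000, -0.124993, 0.000000, 0.000105)
  k2: at (u, v) = (-0.875000, -0.037499), (du/dtau, dv/dtau) = (-1.250000, -0.124982); Gamma_uuu = 0.000000, Gamma_uuv = 0.000000, Gamma_uvv = 0.000000, Gamma_vuu = 0.000000, Gamma_vuv = 0.000000, Gamma_vvv = -0.015184; k2 = (-1.250000, -0.124982, 0.000000, 0.000237)
  k3: at (u, v) = (-0.875000, -0.037498), (du/dtau, dv/dtau) = (-1.250000, -0.124969); Gamma_uuu = 0.000000, Gamma_uuv = 0.000000, Gamma_uvv = 0.000000, Gamma_vuu = 0.000000, Gamma_vuv = 0.000000, Gamma_vvv = -0.015183; k3 = (-1.250000, -0.124969, 0.000000, 0.000237)
  k4: at (u, v) = (-1.000000, -0.049993), (du/dtau, dv/dtau) = (-1.250000, -0.124946); Gamma_uuu = 0.000000, Gamma_uuv = 0.000000, Gamma_uvv = 0.000000, Gamma_vuu = 0.000000, Gamma_vuv = 0.000000, Gamma_vvv = -0.026982; k4 = (-1.250000, -0.124946, 0.000000, 0.000421)
  Y <- Y + (h/6)(k1 + 2k2 + 2k3 + k4): u = -1.0000, v = -0.0500, du/dtau = -1.2500, dv/dtau = -0.1249
step 3:
  k1: at (u, v) = (-1.000000, -0.049994), (du/dtau, dv/dtau) = (-1.250000, -0.124944); Gamma_uuu = 0.000000, Gamma_uuv = 0.000000, Gamma_uvv = 0.000000, Gamma_vuu = 0.000000, Gamma_vuv = 0.000000, Gamma_vvv = -0.026983; k1 = (-1.250000, -0.124944, 0.000000, 0.000421)
  k2: at (u, v) = (-1.125000, -0.062489), (du/dtau, dv/dtau) = (-1.250000, -0.124902); Gamma_uuu = 0.000000, Gamma_uuv = 0.000000, Gamma_uvv = 0.000000, Gamma_vuu = 0.000000, Gamma_vuv = 0.000000, Gamma_vvv = -0.042139; k2 = (-1.250000, -0.124902, 0.000000, 0.000657)
  k3: at (u, v) = (-1.125000, -0.062485), (du/dtau, dv/dtau) = (-1.250000, -0.124878); Gamma_uuu = 0.000000, Gamma_uuv = 0.000000, Gamma_uvv = 0.000000, Gamma_vuu = 0.000000, Gamma_vuv = 0.000000, Gamma_vvv = -0.042134; k3 = (-1.250000, -0.124878, 0.000000, 0.000657)
  k4: at (u, v) = (-1.250000, -0.074970), (du/dtau, dv/dtau) = (-1.250000, -0.124812); Gamma_uuu = 0.000000, Gamma_uuv = 0.000000, Gamma_uvv = 0.000000, Gamma_vuu = 0.000000, Gamma_vuv = 0.000000, Gamma_vvv = -0.060620; k4 = (-1.250000, -0.124812, 0.000000, 0.000944)
  Y <- Y + (h/6)(k1 + 2k2 + 2k3 + k4): u = -1.2500, v = -0.0750, du/dtau = -1.2500, dv/dtau = -0.1248

Answer: u = -1.2500, v = -0.0750, du/dtau = -1.2500, dv/dtau = -0.1248
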